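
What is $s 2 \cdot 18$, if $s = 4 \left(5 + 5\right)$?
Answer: $1440$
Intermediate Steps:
$s = 40$ ($s = 4 \cdot 10 = 40$)
$s 2 \cdot 18 = 40 \cdot 2 \cdot 18 = 80 \cdot 18 = 1440$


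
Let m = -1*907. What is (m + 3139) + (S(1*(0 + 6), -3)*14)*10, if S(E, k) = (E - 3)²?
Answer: 3492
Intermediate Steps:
S(E, k) = (-3 + E)²
m = -907
(m + 3139) + (S(1*(0 + 6), -3)*14)*10 = (-907 + 3139) + ((-3 + 1*(0 + 6))²*14)*10 = 2232 + ((-3 + 1*6)²*14)*10 = 2232 + ((-3 + 6)²*14)*10 = 2232 + (3²*14)*10 = 2232 + (9*14)*10 = 2232 + 126*10 = 2232 + 1260 = 3492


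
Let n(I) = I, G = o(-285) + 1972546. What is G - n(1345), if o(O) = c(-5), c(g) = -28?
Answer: 1971173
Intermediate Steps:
o(O) = -28
G = 1972518 (G = -28 + 1972546 = 1972518)
G - n(1345) = 1972518 - 1*1345 = 1972518 - 1345 = 1971173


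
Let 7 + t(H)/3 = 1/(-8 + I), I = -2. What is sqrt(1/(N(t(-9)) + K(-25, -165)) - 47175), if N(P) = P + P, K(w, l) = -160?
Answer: 2*I*sqrt(12102381910)/1013 ≈ 217.2*I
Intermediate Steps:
t(H) = -213/10 (t(H) = -21 + 3/(-8 - 2) = -21 + 3/(-10) = -21 + 3*(-1/10) = -21 - 3/10 = -213/10)
N(P) = 2*P
sqrt(1/(N(t(-9)) + K(-25, -165)) - 47175) = sqrt(1/(2*(-213/10) - 160) - 47175) = sqrt(1/(-213/5 - 160) - 47175) = sqrt(1/(-1013/5) - 47175) = sqrt(-5/1013 - 47175) = sqrt(-47788280/1013) = 2*I*sqrt(12102381910)/1013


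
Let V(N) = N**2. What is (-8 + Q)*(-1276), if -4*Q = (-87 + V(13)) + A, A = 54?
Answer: 53592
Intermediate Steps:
Q = -34 (Q = -((-87 + 13**2) + 54)/4 = -((-87 + 169) + 54)/4 = -(82 + 54)/4 = -1/4*136 = -34)
(-8 + Q)*(-1276) = (-8 - 34)*(-1276) = -42*(-1276) = 53592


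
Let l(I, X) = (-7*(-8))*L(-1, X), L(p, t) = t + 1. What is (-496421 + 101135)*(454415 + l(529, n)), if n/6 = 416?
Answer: -234897519642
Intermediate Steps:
n = 2496 (n = 6*416 = 2496)
L(p, t) = 1 + t
l(I, X) = 56 + 56*X (l(I, X) = (-7*(-8))*(1 + X) = 56*(1 + X) = 56 + 56*X)
(-496421 + 101135)*(454415 + l(529, n)) = (-496421 + 101135)*(454415 + (56 + 56*2496)) = -395286*(454415 + (56 + 139776)) = -395286*(454415 + 139832) = -395286*594247 = -234897519642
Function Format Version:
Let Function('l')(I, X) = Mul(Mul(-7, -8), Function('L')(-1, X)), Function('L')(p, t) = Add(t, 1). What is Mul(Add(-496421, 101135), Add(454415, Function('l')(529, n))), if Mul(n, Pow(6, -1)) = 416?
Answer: -234897519642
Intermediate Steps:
n = 2496 (n = Mul(6, 416) = 2496)
Function('L')(p, t) = Add(1, t)
Function('l')(I, X) = Add(56, Mul(56, X)) (Function('l')(I, X) = Mul(Mul(-7, -8), Add(1, X)) = Mul(56, Add(1, X)) = Add(56, Mul(56, X)))
Mul(Add(-496421, 101135), Add(454415, Function('l')(529, n))) = Mul(Add(-496421, 101135), Add(454415, Add(56, Mul(56, 2496)))) = Mul(-395286, Add(454415, Add(56, 139776))) = Mul(-395286, Add(454415, 139832)) = Mul(-395286, 594247) = -234897519642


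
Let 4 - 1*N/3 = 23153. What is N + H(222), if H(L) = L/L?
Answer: -69446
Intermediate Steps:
N = -69447 (N = 12 - 3*23153 = 12 - 69459 = -69447)
H(L) = 1
N + H(222) = -69447 + 1 = -69446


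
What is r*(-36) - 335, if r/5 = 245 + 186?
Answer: -77915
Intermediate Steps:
r = 2155 (r = 5*(245 + 186) = 5*431 = 2155)
r*(-36) - 335 = 2155*(-36) - 335 = -77580 - 335 = -77915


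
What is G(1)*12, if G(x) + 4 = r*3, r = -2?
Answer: -120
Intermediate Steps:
G(x) = -10 (G(x) = -4 - 2*3 = -4 - 6 = -10)
G(1)*12 = -10*12 = -120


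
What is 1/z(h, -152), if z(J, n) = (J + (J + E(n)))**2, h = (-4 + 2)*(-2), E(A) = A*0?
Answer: 1/64 ≈ 0.015625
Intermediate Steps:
E(A) = 0
h = 4 (h = -2*(-2) = 4)
z(J, n) = 4*J**2 (z(J, n) = (J + (J + 0))**2 = (J + J)**2 = (2*J)**2 = 4*J**2)
1/z(h, -152) = 1/(4*4**2) = 1/(4*16) = 1/64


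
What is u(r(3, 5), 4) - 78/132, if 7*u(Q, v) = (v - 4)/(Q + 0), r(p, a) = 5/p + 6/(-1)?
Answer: -13/22 ≈ -0.59091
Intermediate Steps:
r(p, a) = -6 + 5/p (r(p, a) = 5/p + 6*(-1) = 5/p - 6 = -6 + 5/p)
u(Q, v) = (-4 + v)/(7*Q) (u(Q, v) = ((v - 4)/(Q + 0))/7 = ((-4 + v)/Q)/7 = (-4 + v)/(7*Q))
u(r(3, 5), 4) - 78/132 = (-4 + 4)/(7*(-6 + 5/3)) - 78/132 = (1/7)*0/(-6 + 5*(1/3)) - 78*1/132 = (1/7)*0/(-6 + 5/3) - 13/22 = (1/7)*0/(-13/3) - 13/22 = (1/7)*(-3/13)*0 - 13/22 = 0 - 13/22 = -13/22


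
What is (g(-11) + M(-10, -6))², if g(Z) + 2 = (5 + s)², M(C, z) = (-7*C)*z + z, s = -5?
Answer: 183184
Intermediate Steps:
M(C, z) = z - 7*C*z (M(C, z) = -7*C*z + z = z - 7*C*z)
g(Z) = -2 (g(Z) = -2 + (5 - 5)² = -2 + 0² = -2 + 0 = -2)
(g(-11) + M(-10, -6))² = (-2 - 6*(1 - 7*(-10)))² = (-2 - 6*(1 + 70))² = (-2 - 6*71)² = (-2 - 426)² = (-428)² = 183184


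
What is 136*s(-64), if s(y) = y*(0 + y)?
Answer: 557056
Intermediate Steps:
s(y) = y**2 (s(y) = y*y = y**2)
136*s(-64) = 136*(-64)**2 = 136*4096 = 557056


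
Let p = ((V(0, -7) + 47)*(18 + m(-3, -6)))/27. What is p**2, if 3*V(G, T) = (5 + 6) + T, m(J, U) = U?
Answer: 336400/729 ≈ 461.45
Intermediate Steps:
V(G, T) = 11/3 + T/3 (V(G, T) = ((5 + 6) + T)/3 = (11 + T)/3 = 11/3 + T/3)
p = 580/27 (p = (((11/3 + (1/3)*(-7)) + 47)*(18 - 6))/27 = (((11/3 - 7/3) + 47)*12)*(1/27) = ((4/3 + 47)*12)*(1/27) = ((145/3)*12)*(1/27) = 580*(1/27) = 580/27 ≈ 21.481)
p**2 = (580/27)**2 = 336400/729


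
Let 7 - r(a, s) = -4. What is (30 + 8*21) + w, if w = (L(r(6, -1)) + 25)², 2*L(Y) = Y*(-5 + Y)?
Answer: 3562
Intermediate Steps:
r(a, s) = 11 (r(a, s) = 7 - 1*(-4) = 7 + 4 = 11)
L(Y) = Y*(-5 + Y)/2 (L(Y) = (Y*(-5 + Y))/2 = Y*(-5 + Y)/2)
w = 3364 (w = ((½)*11*(-5 + 11) + 25)² = ((½)*11*6 + 25)² = (33 + 25)² = 58² = 3364)
(30 + 8*21) + w = (30 + 8*21) + 3364 = (30 + 168) + 3364 = 198 + 3364 = 3562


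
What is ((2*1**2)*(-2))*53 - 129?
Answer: -341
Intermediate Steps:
((2*1**2)*(-2))*53 - 129 = ((2*1)*(-2))*53 - 129 = (2*(-2))*53 - 129 = -4*53 - 129 = -212 - 129 = -341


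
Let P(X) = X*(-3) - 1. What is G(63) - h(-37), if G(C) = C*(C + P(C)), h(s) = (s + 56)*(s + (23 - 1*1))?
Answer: -7716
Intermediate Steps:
P(X) = -1 - 3*X (P(X) = -3*X - 1 = -1 - 3*X)
h(s) = (22 + s)*(56 + s) (h(s) = (56 + s)*(s + (23 - 1)) = (56 + s)*(s + 22) = (56 + s)*(22 + s) = (22 + s)*(56 + s))
G(C) = C*(-1 - 2*C) (G(C) = C*(C + (-1 - 3*C)) = C*(-1 - 2*C))
G(63) - h(-37) = -1*63*(1 + 2*63) - (1232 + (-37)**2 + 78*(-37)) = -1*63*(1 + 126) - (1232 + 1369 - 2886) = -1*63*127 - 1*(-285) = -8001 + 285 = -7716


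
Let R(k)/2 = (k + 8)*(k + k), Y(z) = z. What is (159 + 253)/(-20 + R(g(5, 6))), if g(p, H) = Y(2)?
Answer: 103/15 ≈ 6.8667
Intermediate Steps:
g(p, H) = 2
R(k) = 4*k*(8 + k) (R(k) = 2*((k + 8)*(k + k)) = 2*((8 + k)*(2*k)) = 2*(2*k*(8 + k)) = 4*k*(8 + k))
(159 + 253)/(-20 + R(g(5, 6))) = (159 + 253)/(-20 + 4*2*(8 + 2)) = 412/(-20 + 4*2*10) = 412/(-20 + 80) = 412/60 = 412*(1/60) = 103/15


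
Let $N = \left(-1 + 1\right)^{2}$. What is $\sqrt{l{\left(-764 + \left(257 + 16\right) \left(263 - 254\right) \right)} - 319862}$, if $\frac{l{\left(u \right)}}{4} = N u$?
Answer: $i \sqrt{319862} \approx 565.56 i$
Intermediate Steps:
$N = 0$ ($N = 0^{2} = 0$)
$l{\left(u \right)} = 0$ ($l{\left(u \right)} = 4 \cdot 0 u = 4 \cdot 0 = 0$)
$\sqrt{l{\left(-764 + \left(257 + 16\right) \left(263 - 254\right) \right)} - 319862} = \sqrt{0 - 319862} = \sqrt{-319862} = i \sqrt{319862}$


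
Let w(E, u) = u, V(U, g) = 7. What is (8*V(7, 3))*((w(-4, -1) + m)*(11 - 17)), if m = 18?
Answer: -5712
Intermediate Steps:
(8*V(7, 3))*((w(-4, -1) + m)*(11 - 17)) = (8*7)*((-1 + 18)*(11 - 17)) = 56*(17*(-6)) = 56*(-102) = -5712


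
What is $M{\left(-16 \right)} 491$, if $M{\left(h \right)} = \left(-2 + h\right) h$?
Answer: $141408$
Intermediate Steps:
$M{\left(h \right)} = h \left(-2 + h\right)$
$M{\left(-16 \right)} 491 = - 16 \left(-2 - 16\right) 491 = \left(-16\right) \left(-18\right) 491 = 288 \cdot 491 = 141408$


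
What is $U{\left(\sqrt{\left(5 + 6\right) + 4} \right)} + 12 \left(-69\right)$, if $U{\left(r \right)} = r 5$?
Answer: $-828 + 5 \sqrt{15} \approx -808.63$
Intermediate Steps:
$U{\left(r \right)} = 5 r$
$U{\left(\sqrt{\left(5 + 6\right) + 4} \right)} + 12 \left(-69\right) = 5 \sqrt{\left(5 + 6\right) + 4} + 12 \left(-69\right) = 5 \sqrt{11 + 4} - 828 = 5 \sqrt{15} - 828 = -828 + 5 \sqrt{15}$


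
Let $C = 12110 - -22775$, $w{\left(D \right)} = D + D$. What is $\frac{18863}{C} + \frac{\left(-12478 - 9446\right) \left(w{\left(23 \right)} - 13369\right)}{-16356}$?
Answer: $- \frac{29279803304}{1639595} \approx -17858.0$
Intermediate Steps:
$w{\left(D \right)} = 2 D$
$C = 34885$ ($C = 12110 + 22775 = 34885$)
$\frac{18863}{C} + \frac{\left(-12478 - 9446\right) \left(w{\left(23 \right)} - 13369\right)}{-16356} = \frac{18863}{34885} + \frac{\left(-12478 - 9446\right) \left(2 \cdot 23 - 13369\right)}{-16356} = 18863 \cdot \frac{1}{34885} + - 21924 \left(46 - 13369\right) \left(- \frac{1}{16356}\right) = \frac{18863}{34885} + \left(-21924\right) \left(-13323\right) \left(- \frac{1}{16356}\right) = \frac{18863}{34885} + 292093452 \left(- \frac{1}{16356}\right) = \frac{18863}{34885} - \frac{839349}{47} = - \frac{29279803304}{1639595}$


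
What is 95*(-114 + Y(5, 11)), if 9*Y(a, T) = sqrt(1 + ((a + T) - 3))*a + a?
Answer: -96995/9 + 475*sqrt(14)/9 ≈ -10580.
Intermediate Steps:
Y(a, T) = a/9 + a*sqrt(-2 + T + a)/9 (Y(a, T) = (sqrt(1 + ((a + T) - 3))*a + a)/9 = (sqrt(1 + ((T + a) - 3))*a + a)/9 = (sqrt(1 + (-3 + T + a))*a + a)/9 = (sqrt(-2 + T + a)*a + a)/9 = (a*sqrt(-2 + T + a) + a)/9 = (a + a*sqrt(-2 + T + a))/9 = a/9 + a*sqrt(-2 + T + a)/9)
95*(-114 + Y(5, 11)) = 95*(-114 + (1/9)*5*(1 + sqrt(-2 + 11 + 5))) = 95*(-114 + (1/9)*5*(1 + sqrt(14))) = 95*(-114 + (5/9 + 5*sqrt(14)/9)) = 95*(-1021/9 + 5*sqrt(14)/9) = -96995/9 + 475*sqrt(14)/9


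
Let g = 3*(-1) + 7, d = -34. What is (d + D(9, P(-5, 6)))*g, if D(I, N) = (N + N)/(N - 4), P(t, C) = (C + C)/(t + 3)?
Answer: -656/5 ≈ -131.20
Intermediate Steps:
P(t, C) = 2*C/(3 + t) (P(t, C) = (2*C)/(3 + t) = 2*C/(3 + t))
D(I, N) = 2*N/(-4 + N) (D(I, N) = (2*N)/(-4 + N) = 2*N/(-4 + N))
g = 4 (g = -3 + 7 = 4)
(d + D(9, P(-5, 6)))*g = (-34 + 2*(2*6/(3 - 5))/(-4 + 2*6/(3 - 5)))*4 = (-34 + 2*(2*6/(-2))/(-4 + 2*6/(-2)))*4 = (-34 + 2*(2*6*(-½))/(-4 + 2*6*(-½)))*4 = (-34 + 2*(-6)/(-4 - 6))*4 = (-34 + 2*(-6)/(-10))*4 = (-34 + 2*(-6)*(-⅒))*4 = (-34 + 6/5)*4 = -164/5*4 = -656/5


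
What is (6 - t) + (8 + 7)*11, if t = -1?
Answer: 172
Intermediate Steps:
(6 - t) + (8 + 7)*11 = (6 - 1*(-1)) + (8 + 7)*11 = (6 + 1) + 15*11 = 7 + 165 = 172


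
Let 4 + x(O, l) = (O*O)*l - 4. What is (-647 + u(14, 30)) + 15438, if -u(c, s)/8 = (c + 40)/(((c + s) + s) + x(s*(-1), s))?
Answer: 66722129/4511 ≈ 14791.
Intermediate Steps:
x(O, l) = -8 + l*O² (x(O, l) = -4 + ((O*O)*l - 4) = -4 + (O²*l - 4) = -4 + (l*O² - 4) = -4 + (-4 + l*O²) = -8 + l*O²)
u(c, s) = -8*(40 + c)/(-8 + c + s³ + 2*s) (u(c, s) = -8*(c + 40)/(((c + s) + s) + (-8 + s*(s*(-1))²)) = -8*(40 + c)/((c + 2*s) + (-8 + s*(-s)²)) = -8*(40 + c)/((c + 2*s) + (-8 + s*s²)) = -8*(40 + c)/((c + 2*s) + (-8 + s³)) = -8*(40 + c)/(-8 + c + s³ + 2*s))
(-647 + u(14, 30)) + 15438 = (-647 + 8*(-40 - 1*14)/(-8 + 14 + 30³ + 2*30)) + 15438 = (-647 + 8*(-40 - 14)/(-8 + 14 + 27000 + 60)) + 15438 = (-647 + 8*(-54)/27066) + 15438 = (-647 + 8*(1/27066)*(-54)) + 15438 = (-647 - 72/4511) + 15438 = -2918689/4511 + 15438 = 66722129/4511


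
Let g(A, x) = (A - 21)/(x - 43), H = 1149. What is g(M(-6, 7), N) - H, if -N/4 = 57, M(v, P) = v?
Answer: -311352/271 ≈ -1148.9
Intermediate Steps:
N = -228 (N = -4*57 = -228)
g(A, x) = (-21 + A)/(-43 + x)
g(M(-6, 7), N) - H = (-21 - 6)/(-43 - 228) - 1*1149 = -27/(-271) - 1149 = -1/271*(-27) - 1149 = 27/271 - 1149 = -311352/271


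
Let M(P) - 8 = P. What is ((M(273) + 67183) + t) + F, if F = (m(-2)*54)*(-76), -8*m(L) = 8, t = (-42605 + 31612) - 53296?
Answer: 7279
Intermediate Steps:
M(P) = 8 + P
t = -64289 (t = -10993 - 53296 = -64289)
m(L) = -1 (m(L) = -⅛*8 = -1)
F = 4104 (F = -1*54*(-76) = -54*(-76) = 4104)
((M(273) + 67183) + t) + F = (((8 + 273) + 67183) - 64289) + 4104 = ((281 + 67183) - 64289) + 4104 = (67464 - 64289) + 4104 = 3175 + 4104 = 7279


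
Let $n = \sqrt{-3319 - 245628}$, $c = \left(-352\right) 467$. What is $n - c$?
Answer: $164384 + i \sqrt{248947} \approx 1.6438 \cdot 10^{5} + 498.95 i$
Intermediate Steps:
$c = -164384$
$n = i \sqrt{248947}$ ($n = \sqrt{-248947} = i \sqrt{248947} \approx 498.95 i$)
$n - c = i \sqrt{248947} - -164384 = i \sqrt{248947} + 164384 = 164384 + i \sqrt{248947}$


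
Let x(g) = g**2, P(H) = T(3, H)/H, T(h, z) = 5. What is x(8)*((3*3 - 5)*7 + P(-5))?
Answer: 1728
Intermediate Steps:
P(H) = 5/H
x(8)*((3*3 - 5)*7 + P(-5)) = 8**2*((3*3 - 5)*7 + 5/(-5)) = 64*((9 - 5)*7 + 5*(-1/5)) = 64*(4*7 - 1) = 64*(28 - 1) = 64*27 = 1728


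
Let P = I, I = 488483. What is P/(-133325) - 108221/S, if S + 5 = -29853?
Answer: -156560589/3980817850 ≈ -0.039329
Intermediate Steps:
P = 488483
S = -29858 (S = -5 - 29853 = -29858)
P/(-133325) - 108221/S = 488483/(-133325) - 108221/(-29858) = 488483*(-1/133325) - 108221*(-1/29858) = -488483/133325 + 108221/29858 = -156560589/3980817850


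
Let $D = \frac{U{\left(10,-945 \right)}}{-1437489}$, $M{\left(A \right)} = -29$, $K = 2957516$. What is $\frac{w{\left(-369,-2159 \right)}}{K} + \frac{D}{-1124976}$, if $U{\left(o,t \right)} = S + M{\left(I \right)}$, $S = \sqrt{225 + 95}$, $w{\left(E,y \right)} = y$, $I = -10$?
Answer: $- \frac{872851673928235}{1195679818367071056} + \frac{\sqrt{5}}{202142578158} \approx -0.00073$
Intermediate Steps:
$S = 8 \sqrt{5}$ ($S = \sqrt{320} = 8 \sqrt{5} \approx 17.889$)
$U{\left(o,t \right)} = -29 + 8 \sqrt{5}$ ($U{\left(o,t \right)} = 8 \sqrt{5} - 29 = -29 + 8 \sqrt{5}$)
$D = \frac{29}{1437489} - \frac{8 \sqrt{5}}{1437489}$ ($D = \frac{-29 + 8 \sqrt{5}}{-1437489} = \left(-29 + 8 \sqrt{5}\right) \left(- \frac{1}{1437489}\right) = \frac{29}{1437489} - \frac{8 \sqrt{5}}{1437489} \approx 7.7298 \cdot 10^{-6}$)
$\frac{w{\left(-369,-2159 \right)}}{K} + \frac{D}{-1124976} = - \frac{2159}{2957516} + \frac{\frac{29}{1437489} - \frac{8 \sqrt{5}}{1437489}}{-1124976} = \left(-2159\right) \frac{1}{2957516} + \left(\frac{29}{1437489} - \frac{8 \sqrt{5}}{1437489}\right) \left(- \frac{1}{1124976}\right) = - \frac{2159}{2957516} - \left(\frac{29}{1617140625264} - \frac{\sqrt{5}}{202142578158}\right) = - \frac{872851673928235}{1195679818367071056} + \frac{\sqrt{5}}{202142578158}$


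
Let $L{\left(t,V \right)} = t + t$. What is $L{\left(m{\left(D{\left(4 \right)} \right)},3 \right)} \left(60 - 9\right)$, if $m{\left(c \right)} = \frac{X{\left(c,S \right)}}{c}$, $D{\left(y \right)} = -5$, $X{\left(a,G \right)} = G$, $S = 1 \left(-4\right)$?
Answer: $\frac{408}{5} \approx 81.6$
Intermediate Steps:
$S = -4$
$m{\left(c \right)} = - \frac{4}{c}$
$L{\left(t,V \right)} = 2 t$
$L{\left(m{\left(D{\left(4 \right)} \right)},3 \right)} \left(60 - 9\right) = 2 \left(- \frac{4}{-5}\right) \left(60 - 9\right) = 2 \left(\left(-4\right) \left(- \frac{1}{5}\right)\right) 51 = 2 \cdot \frac{4}{5} \cdot 51 = \frac{8}{5} \cdot 51 = \frac{408}{5}$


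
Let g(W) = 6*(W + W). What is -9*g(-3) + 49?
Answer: 373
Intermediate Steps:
g(W) = 12*W (g(W) = 6*(2*W) = 12*W)
-9*g(-3) + 49 = -108*(-3) + 49 = -9*(-36) + 49 = 324 + 49 = 373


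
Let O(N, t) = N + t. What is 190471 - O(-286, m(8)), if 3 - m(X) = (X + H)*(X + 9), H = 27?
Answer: 191349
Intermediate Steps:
m(X) = 3 - (9 + X)*(27 + X) (m(X) = 3 - (X + 27)*(X + 9) = 3 - (27 + X)*(9 + X) = 3 - (9 + X)*(27 + X))
190471 - O(-286, m(8)) = 190471 - (-286 + (-240 - 1*8² - 36*8)) = 190471 - (-286 + (-240 - 1*64 - 288)) = 190471 - (-286 + (-240 - 64 - 288)) = 190471 - (-286 - 592) = 190471 - 1*(-878) = 190471 + 878 = 191349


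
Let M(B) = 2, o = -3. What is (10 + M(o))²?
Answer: 144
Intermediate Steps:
(10 + M(o))² = (10 + 2)² = 12² = 144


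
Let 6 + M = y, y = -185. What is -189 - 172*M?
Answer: 32663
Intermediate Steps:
M = -191 (M = -6 - 185 = -191)
-189 - 172*M = -189 - 172*(-191) = -189 + 32852 = 32663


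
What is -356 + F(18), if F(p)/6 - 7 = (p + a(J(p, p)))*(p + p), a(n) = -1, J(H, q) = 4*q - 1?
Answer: 3358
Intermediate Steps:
J(H, q) = -1 + 4*q
F(p) = 42 + 12*p*(-1 + p) (F(p) = 42 + 6*((p - 1)*(p + p)) = 42 + 6*((-1 + p)*(2*p)) = 42 + 6*(2*p*(-1 + p)) = 42 + 12*p*(-1 + p))
-356 + F(18) = -356 + (42 - 12*18 + 12*18²) = -356 + (42 - 216 + 12*324) = -356 + (42 - 216 + 3888) = -356 + 3714 = 3358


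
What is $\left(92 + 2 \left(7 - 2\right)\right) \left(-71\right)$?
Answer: $-7242$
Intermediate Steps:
$\left(92 + 2 \left(7 - 2\right)\right) \left(-71\right) = \left(92 + 2 \cdot 5\right) \left(-71\right) = \left(92 + 10\right) \left(-71\right) = 102 \left(-71\right) = -7242$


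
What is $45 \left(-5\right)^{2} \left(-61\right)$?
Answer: $-68625$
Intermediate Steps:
$45 \left(-5\right)^{2} \left(-61\right) = 45 \cdot 25 \left(-61\right) = 1125 \left(-61\right) = -68625$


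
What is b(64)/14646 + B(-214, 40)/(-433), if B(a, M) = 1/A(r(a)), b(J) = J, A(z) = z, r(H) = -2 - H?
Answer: 2930149/672222108 ≈ 0.0043589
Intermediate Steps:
B(a, M) = 1/(-2 - a)
b(64)/14646 + B(-214, 40)/(-433) = 64/14646 - 1/(2 - 214)/(-433) = 64*(1/14646) - 1/(-212)*(-1/433) = 32/7323 - 1*(-1/212)*(-1/433) = 32/7323 + (1/212)*(-1/433) = 32/7323 - 1/91796 = 2930149/672222108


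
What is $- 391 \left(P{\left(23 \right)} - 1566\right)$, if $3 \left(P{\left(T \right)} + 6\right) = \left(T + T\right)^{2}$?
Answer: $\frac{1016600}{3} \approx 3.3887 \cdot 10^{5}$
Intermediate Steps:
$P{\left(T \right)} = -6 + \frac{4 T^{2}}{3}$ ($P{\left(T \right)} = -6 + \frac{\left(T + T\right)^{2}}{3} = -6 + \frac{\left(2 T\right)^{2}}{3} = -6 + \frac{4 T^{2}}{3}$)
$- 391 \left(P{\left(23 \right)} - 1566\right) = - 391 \left(\left(-6 + \frac{4 \cdot 23^{2}}{3}\right) - 1566\right) = - 391 \left(\left(-6 + \frac{4}{3} \cdot 529\right) - 1566\right) = - 391 \left(\left(-6 + \frac{2116}{3}\right) - 1566\right) = - 391 \left(\frac{2098}{3} - 1566\right) = \left(-391\right) \left(- \frac{2600}{3}\right) = \frac{1016600}{3}$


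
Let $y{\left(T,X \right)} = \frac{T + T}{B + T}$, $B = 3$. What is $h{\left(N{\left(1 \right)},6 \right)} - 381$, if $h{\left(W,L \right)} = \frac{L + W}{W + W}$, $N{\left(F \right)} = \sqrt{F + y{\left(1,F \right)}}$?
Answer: $- \frac{761}{2} + \sqrt{6} \approx -378.05$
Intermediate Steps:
$y{\left(T,X \right)} = \frac{2 T}{3 + T}$ ($y{\left(T,X \right)} = \frac{T + T}{3 + T} = \frac{2 T}{3 + T}$)
$N{\left(F \right)} = \sqrt{\frac{1}{2} + F}$ ($N{\left(F \right)} = \sqrt{F + 2 \cdot 1 \frac{1}{3 + 1}} = \sqrt{F + 2 \cdot 1 \cdot \frac{1}{4}} = \sqrt{F + \frac{1}{2}} = \sqrt{\frac{1}{2} + F}$)
$h{\left(W,L \right)} = \frac{L + W}{2 W}$
$h{\left(N{\left(1 \right)},6 \right)} - 381 = \frac{6 + \frac{\sqrt{2 + 4 \cdot 1}}{2}}{2 \frac{\sqrt{2 + 4 \cdot 1}}{2}} - 381 = \frac{6 + \frac{\sqrt{2 + 4}}{2}}{2 \frac{\sqrt{2 + 4}}{2}} - 381 = \frac{6 + \frac{\sqrt{6}}{2}}{2 \frac{\sqrt{6}}{2}} - 381 = \frac{\frac{\sqrt{6}}{3} \left(6 + \frac{\sqrt{6}}{2}\right)}{2} - 381 = \frac{\sqrt{6} \left(6 + \frac{\sqrt{6}}{2}\right)}{6} - 381 = -381 + \frac{\sqrt{6} \left(6 + \frac{\sqrt{6}}{2}\right)}{6}$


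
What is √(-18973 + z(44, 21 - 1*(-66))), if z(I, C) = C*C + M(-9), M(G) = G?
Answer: I*√11413 ≈ 106.83*I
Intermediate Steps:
z(I, C) = -9 + C² (z(I, C) = C*C - 9 = C² - 9 = -9 + C²)
√(-18973 + z(44, 21 - 1*(-66))) = √(-18973 + (-9 + (21 - 1*(-66))²)) = √(-18973 + (-9 + (21 + 66)²)) = √(-18973 + (-9 + 87²)) = √(-18973 + (-9 + 7569)) = √(-18973 + 7560) = √(-11413) = I*√11413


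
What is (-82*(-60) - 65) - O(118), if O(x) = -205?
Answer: 5060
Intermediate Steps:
(-82*(-60) - 65) - O(118) = (-82*(-60) - 65) - 1*(-205) = (4920 - 65) + 205 = 4855 + 205 = 5060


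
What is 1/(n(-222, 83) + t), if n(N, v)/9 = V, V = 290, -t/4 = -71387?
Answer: 1/288158 ≈ 3.4703e-6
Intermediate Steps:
t = 285548 (t = -4*(-71387) = 285548)
n(N, v) = 2610 (n(N, v) = 9*290 = 2610)
1/(n(-222, 83) + t) = 1/(2610 + 285548) = 1/288158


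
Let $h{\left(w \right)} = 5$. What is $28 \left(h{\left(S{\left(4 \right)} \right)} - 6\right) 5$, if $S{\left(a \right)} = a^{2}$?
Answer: $-140$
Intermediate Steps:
$28 \left(h{\left(S{\left(4 \right)} \right)} - 6\right) 5 = 28 \left(5 - 6\right) 5 = 28 \left(\left(-1\right) 5\right) = 28 \left(-5\right) = -140$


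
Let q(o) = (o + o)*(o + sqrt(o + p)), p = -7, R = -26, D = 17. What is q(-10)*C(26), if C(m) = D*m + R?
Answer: 83200 - 8320*I*sqrt(17) ≈ 83200.0 - 34304.0*I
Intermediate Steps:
C(m) = -26 + 17*m (C(m) = 17*m - 26 = -26 + 17*m)
q(o) = 2*o*(o + sqrt(-7 + o)) (q(o) = (o + o)*(o + sqrt(o - 7)) = (2*o)*(o + sqrt(-7 + o)) = 2*o*(o + sqrt(-7 + o)))
q(-10)*C(26) = (2*(-10)*(-10 + sqrt(-7 - 10)))*(-26 + 17*26) = (2*(-10)*(-10 + sqrt(-17)))*(-26 + 442) = (2*(-10)*(-10 + I*sqrt(17)))*416 = (200 - 20*I*sqrt(17))*416 = 83200 - 8320*I*sqrt(17)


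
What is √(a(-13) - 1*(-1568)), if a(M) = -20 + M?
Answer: √1535 ≈ 39.179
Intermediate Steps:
√(a(-13) - 1*(-1568)) = √((-20 - 13) - 1*(-1568)) = √(-33 + 1568) = √1535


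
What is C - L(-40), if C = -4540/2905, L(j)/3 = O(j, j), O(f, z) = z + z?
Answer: 138532/581 ≈ 238.44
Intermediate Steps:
O(f, z) = 2*z
L(j) = 6*j (L(j) = 3*(2*j) = 6*j)
C = -908/581 (C = -4540*1/2905 = -908/581 ≈ -1.5628)
C - L(-40) = -908/581 - 6*(-40) = -908/581 - 1*(-240) = -908/581 + 240 = 138532/581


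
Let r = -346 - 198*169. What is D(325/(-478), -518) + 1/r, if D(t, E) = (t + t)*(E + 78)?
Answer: 4834543761/8080112 ≈ 598.33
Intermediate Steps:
r = -33808 (r = -346 - 33462 = -33808)
D(t, E) = 2*t*(78 + E) (D(t, E) = (2*t)*(78 + E) = 2*t*(78 + E))
D(325/(-478), -518) + 1/r = 2*(325/(-478))*(78 - 518) + 1/(-33808) = 2*(325*(-1/478))*(-440) - 1/33808 = 2*(-325/478)*(-440) - 1/33808 = 143000/239 - 1/33808 = 4834543761/8080112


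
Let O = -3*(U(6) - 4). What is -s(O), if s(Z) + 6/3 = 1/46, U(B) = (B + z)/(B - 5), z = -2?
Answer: 91/46 ≈ 1.9783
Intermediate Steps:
U(B) = (-2 + B)/(-5 + B) (U(B) = (B - 2)/(B - 5) = (-2 + B)/(-5 + B))
O = 0 (O = -3*((-2 + 6)/(-5 + 6) - 4) = -3*(4/1 - 4) = -3*(1*4 - 4) = -3*(4 - 4) = -3*0 = 0)
s(Z) = -91/46 (s(Z) = -2 + 1/46 = -91/46)
-s(O) = -1*(-91/46) = 91/46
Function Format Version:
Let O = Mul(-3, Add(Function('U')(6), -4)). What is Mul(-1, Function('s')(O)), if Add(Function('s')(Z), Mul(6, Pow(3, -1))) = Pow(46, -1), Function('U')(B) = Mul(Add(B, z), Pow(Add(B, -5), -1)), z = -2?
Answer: Rational(91, 46) ≈ 1.9783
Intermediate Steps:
Function('U')(B) = Mul(Pow(Add(-5, B), -1), Add(-2, B)) (Function('U')(B) = Mul(Add(B, -2), Pow(Add(B, -5), -1)) = Mul(Add(-2, B), Pow(Add(-5, B), -1)) = Mul(Pow(Add(-5, B), -1), Add(-2, B)))
O = 0 (O = Mul(-3, Add(Mul(Pow(Add(-5, 6), -1), Add(-2, 6)), -4)) = Mul(-3, Add(Mul(Pow(1, -1), 4), -4)) = Mul(-3, Add(Mul(1, 4), -4)) = Mul(-3, Add(4, -4)) = Mul(-3, 0) = 0)
Function('s')(Z) = Rational(-91, 46) (Function('s')(Z) = Add(-2, Pow(46, -1)) = Add(-2, Rational(1, 46)) = Rational(-91, 46))
Mul(-1, Function('s')(O)) = Mul(-1, Rational(-91, 46)) = Rational(91, 46)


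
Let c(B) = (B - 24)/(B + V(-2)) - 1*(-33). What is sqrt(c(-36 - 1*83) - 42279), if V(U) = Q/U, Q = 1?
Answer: 2*I*sqrt(603266353)/239 ≈ 205.54*I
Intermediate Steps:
V(U) = 1/U
c(B) = 33 + (-24 + B)/(-1/2 + B) (c(B) = (B - 24)/(B + 1/(-2)) - 1*(-33) = (-24 + B)/(B - 1/2) + 33 = (-24 + B)/(-1/2 + B) + 33 = 33 + (-24 + B)/(-1/2 + B))
sqrt(c(-36 - 1*83) - 42279) = sqrt((-81 + 68*(-36 - 1*83))/(-1 + 2*(-36 - 1*83)) - 42279) = sqrt((-81 + 68*(-36 - 83))/(-1 + 2*(-36 - 83)) - 42279) = sqrt((-81 + 68*(-119))/(-1 + 2*(-119)) - 42279) = sqrt((-81 - 8092)/(-1 - 238) - 42279) = sqrt(-8173/(-239) - 42279) = sqrt(-1/239*(-8173) - 42279) = sqrt(8173/239 - 42279) = sqrt(-10096508/239) = 2*I*sqrt(603266353)/239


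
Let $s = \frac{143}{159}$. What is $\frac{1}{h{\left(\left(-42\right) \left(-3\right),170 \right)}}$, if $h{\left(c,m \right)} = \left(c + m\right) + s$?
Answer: $\frac{159}{47207} \approx 0.0033681$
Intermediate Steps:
$s = \frac{143}{159}$ ($s = 143 \cdot \frac{1}{159} = \frac{143}{159} \approx 0.89937$)
$h{\left(c,m \right)} = \frac{143}{159} + c + m$ ($h{\left(c,m \right)} = \left(c + m\right) + \frac{143}{159} = \frac{143}{159} + c + m$)
$\frac{1}{h{\left(\left(-42\right) \left(-3\right),170 \right)}} = \frac{1}{\frac{143}{159} - -126 + 170} = \frac{1}{\frac{143}{159} + 126 + 170} = \frac{1}{\frac{47207}{159}} = \frac{159}{47207}$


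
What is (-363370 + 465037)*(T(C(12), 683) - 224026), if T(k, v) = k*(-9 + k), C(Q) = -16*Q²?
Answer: 519022845042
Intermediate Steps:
(-363370 + 465037)*(T(C(12), 683) - 224026) = (-363370 + 465037)*((-16*12²)*(-9 - 16*12²) - 224026) = 101667*((-16*144)*(-9 - 16*144) - 224026) = 101667*(-2304*(-9 - 2304) - 224026) = 101667*(-2304*(-2313) - 224026) = 101667*(5329152 - 224026) = 101667*5105126 = 519022845042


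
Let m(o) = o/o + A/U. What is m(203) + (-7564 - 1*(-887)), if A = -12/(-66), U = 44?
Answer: -1615591/242 ≈ -6676.0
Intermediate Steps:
A = 2/11 (A = -12*(-1/66) = 2/11 ≈ 0.18182)
m(o) = 243/242 (m(o) = o/o + (2/11)/44 = 1 + (2/11)*(1/44) = 1 + 1/242 = 243/242)
m(203) + (-7564 - 1*(-887)) = 243/242 + (-7564 - 1*(-887)) = 243/242 + (-7564 + 887) = 243/242 - 6677 = -1615591/242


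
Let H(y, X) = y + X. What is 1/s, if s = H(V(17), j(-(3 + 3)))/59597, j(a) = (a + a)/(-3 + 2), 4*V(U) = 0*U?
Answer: 59597/12 ≈ 4966.4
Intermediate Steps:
V(U) = 0 (V(U) = (0*U)/4 = (¼)*0 = 0)
j(a) = -2*a (j(a) = (2*a)/(-1) = (2*a)*(-1) = -2*a)
H(y, X) = X + y
s = 12/59597 (s = (-(-2)*(3 + 3) + 0)/59597 = (-(-2)*6 + 0)*(1/59597) = (-2*(-6) + 0)*(1/59597) = (12 + 0)*(1/59597) = 12*(1/59597) = 12/59597 ≈ 0.00020135)
1/s = 1/(12/59597) = 59597/12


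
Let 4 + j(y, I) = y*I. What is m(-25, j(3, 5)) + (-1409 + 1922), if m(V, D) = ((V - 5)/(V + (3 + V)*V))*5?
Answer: 3589/7 ≈ 512.71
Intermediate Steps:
j(y, I) = -4 + I*y (j(y, I) = -4 + y*I = -4 + I*y)
m(V, D) = 5*(-5 + V)/(V + V*(3 + V)) (m(V, D) = ((-5 + V)/(V + V*(3 + V)))*5 = 5*(-5 + V)/(V + V*(3 + V)))
m(-25, j(3, 5)) + (-1409 + 1922) = 5*(-5 - 25)/(-25*(4 - 25)) + (-1409 + 1922) = 5*(-1/25)*(-30)/(-21) + 513 = 5*(-1/25)*(-1/21)*(-30) + 513 = -2/7 + 513 = 3589/7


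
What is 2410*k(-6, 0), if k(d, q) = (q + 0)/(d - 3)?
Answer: 0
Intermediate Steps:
k(d, q) = q/(-3 + d)
2410*k(-6, 0) = 2410*(0/(-3 - 6)) = 2410*(0/(-9)) = 2410*(0*(-⅑)) = 2410*0 = 0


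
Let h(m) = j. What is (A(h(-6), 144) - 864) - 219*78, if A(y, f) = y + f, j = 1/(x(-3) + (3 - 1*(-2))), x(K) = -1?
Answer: -71207/4 ≈ -17802.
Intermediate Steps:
j = 1/4 (j = 1/(-1 + (3 - 1*(-2))) = 1/(-1 + (3 + 2)) = 1/(-1 + 5) = 1/4 ≈ 0.25000)
h(m) = 1/4
A(y, f) = f + y
(A(h(-6), 144) - 864) - 219*78 = ((144 + 1/4) - 864) - 219*78 = (577/4 - 864) - 17082 = -2879/4 - 17082 = -71207/4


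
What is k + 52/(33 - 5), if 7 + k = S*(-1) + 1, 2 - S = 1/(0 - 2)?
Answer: -93/14 ≈ -6.6429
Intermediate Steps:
S = 5/2 (S = 2 - 1/(0 - 2) = 2 - 1/(-2) = 2 - 1*(-1/2) = 2 + 1/2 = 5/2 ≈ 2.5000)
k = -17/2 (k = -7 + ((5/2)*(-1) + 1) = -7 + (-5/2 + 1) = -7 - 3/2 = -17/2 ≈ -8.5000)
k + 52/(33 - 5) = -17/2 + 52/(33 - 5) = -17/2 + 52/28 = -17/2 + 52*(1/28) = -17/2 + 13/7 = -93/14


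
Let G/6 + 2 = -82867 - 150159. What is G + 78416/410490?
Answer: -286966951952/205245 ≈ -1.3982e+6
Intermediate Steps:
G = -1398168 (G = -12 + 6*(-82867 - 150159) = -12 + 6*(-233026) = -12 - 1398156 = -1398168)
G + 78416/410490 = -1398168 + 78416/410490 = -1398168 + 78416*(1/410490) = -1398168 + 39208/205245 = -286966951952/205245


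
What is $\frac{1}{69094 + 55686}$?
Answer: $\frac{1}{124780} \approx 8.0141 \cdot 10^{-6}$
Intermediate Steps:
$\frac{1}{69094 + 55686} = \frac{1}{124780}$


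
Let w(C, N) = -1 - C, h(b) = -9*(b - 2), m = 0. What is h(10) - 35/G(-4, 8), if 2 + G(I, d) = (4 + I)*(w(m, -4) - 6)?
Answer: -109/2 ≈ -54.500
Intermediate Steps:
h(b) = 18 - 9*b (h(b) = -9*(-2 + b) = 18 - 9*b)
G(I, d) = -30 - 7*I (G(I, d) = -2 + (4 + I)*((-1 - 1*0) - 6) = -2 + (4 + I)*((-1 + 0) - 6) = -2 + (4 + I)*(-1 - 6) = -2 + (4 + I)*(-7) = -2 + (-28 - 7*I) = -30 - 7*I)
h(10) - 35/G(-4, 8) = (18 - 9*10) - 35/(-30 - 7*(-4)) = (18 - 90) - 35/(-30 + 28) = -72 - 35/(-2) = -72 - 35*(-½) = -72 + 35/2 = -109/2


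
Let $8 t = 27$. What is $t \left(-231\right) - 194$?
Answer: $- \frac{7789}{8} \approx -973.63$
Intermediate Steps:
$t = \frac{27}{8}$ ($t = \frac{1}{8} \cdot 27 = \frac{27}{8} \approx 3.375$)
$t \left(-231\right) - 194 = \frac{27}{8} \left(-231\right) - 194 = - \frac{6237}{8} - 194 = - \frac{7789}{8}$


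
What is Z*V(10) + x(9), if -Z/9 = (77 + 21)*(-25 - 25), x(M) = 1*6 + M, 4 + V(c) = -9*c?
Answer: -4145385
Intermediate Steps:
V(c) = -4 - 9*c
x(M) = 6 + M
Z = 44100 (Z = -9*(77 + 21)*(-25 - 25) = -882*(-50) = -9*(-4900) = 44100)
Z*V(10) + x(9) = 44100*(-4 - 9*10) + (6 + 9) = 44100*(-4 - 90) + 15 = 44100*(-94) + 15 = -4145400 + 15 = -4145385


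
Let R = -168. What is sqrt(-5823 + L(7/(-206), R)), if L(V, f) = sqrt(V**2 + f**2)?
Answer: sqrt(-247104828 + 1442*sqrt(24443137))/206 ≈ 75.2*I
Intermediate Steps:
sqrt(-5823 + L(7/(-206), R)) = sqrt(-5823 + sqrt((7/(-206))**2 + (-168)**2)) = sqrt(-5823 + sqrt((7*(-1/206))**2 + 28224)) = sqrt(-5823 + sqrt((-7/206)**2 + 28224)) = sqrt(-5823 + sqrt(49/42436 + 28224)) = sqrt(-5823 + sqrt(1197713713/42436)) = sqrt(-5823 + 7*sqrt(24443137)/206)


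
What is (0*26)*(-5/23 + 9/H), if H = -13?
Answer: 0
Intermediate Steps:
(0*26)*(-5/23 + 9/H) = (0*26)*(-5/23 + 9/(-13)) = 0*(-5*1/23 + 9*(-1/13)) = 0*(-5/23 - 9/13) = 0*(-272/299) = 0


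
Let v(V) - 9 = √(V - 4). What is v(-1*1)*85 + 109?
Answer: 874 + 85*I*√5 ≈ 874.0 + 190.07*I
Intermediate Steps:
v(V) = 9 + √(-4 + V) (v(V) = 9 + √(V - 4) = 9 + √(-4 + V))
v(-1*1)*85 + 109 = (9 + √(-4 - 1*1))*85 + 109 = (9 + √(-4 - 1))*85 + 109 = (9 + √(-5))*85 + 109 = (9 + I*√5)*85 + 109 = (765 + 85*I*√5) + 109 = 874 + 85*I*√5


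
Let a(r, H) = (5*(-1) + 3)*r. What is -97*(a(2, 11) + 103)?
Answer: -9603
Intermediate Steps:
a(r, H) = -2*r (a(r, H) = (-5 + 3)*r = -2*r)
-97*(a(2, 11) + 103) = -97*(-2*2 + 103) = -97*(-4 + 103) = -97*99 = -9603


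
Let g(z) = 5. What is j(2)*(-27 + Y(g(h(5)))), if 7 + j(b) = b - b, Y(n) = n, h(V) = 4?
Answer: 154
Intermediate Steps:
j(b) = -7 (j(b) = -7 + (b - b) = -7 + 0 = -7)
j(2)*(-27 + Y(g(h(5)))) = -7*(-27 + 5) = -7*(-22) = 154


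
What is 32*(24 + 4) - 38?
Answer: 858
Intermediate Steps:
32*(24 + 4) - 38 = 32*28 - 38 = 896 - 38 = 858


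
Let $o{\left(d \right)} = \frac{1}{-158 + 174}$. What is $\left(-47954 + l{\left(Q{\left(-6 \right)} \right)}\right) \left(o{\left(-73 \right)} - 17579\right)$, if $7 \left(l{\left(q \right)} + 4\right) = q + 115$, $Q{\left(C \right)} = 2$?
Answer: $\frac{94388768907}{112} \approx 8.4276 \cdot 10^{8}$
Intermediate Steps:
$l{\left(q \right)} = \frac{87}{7} + \frac{q}{7}$ ($l{\left(q \right)} = -4 + \frac{q + 115}{7} = -4 + \frac{115 + q}{7} = -4 + \left(\frac{115}{7} + \frac{q}{7}\right) = \frac{87}{7} + \frac{q}{7}$)
$o{\left(d \right)} = \frac{1}{16}$
$\left(-47954 + l{\left(Q{\left(-6 \right)} \right)}\right) \left(o{\left(-73 \right)} - 17579\right) = \left(-47954 + \left(\frac{87}{7} + \frac{1}{7} \cdot 2\right)\right) \left(\frac{1}{16} - 17579\right) = \left(-47954 + \left(\frac{87}{7} + \frac{2}{7}\right)\right) \left(- \frac{281263}{16}\right) = \left(-47954 + \frac{89}{7}\right) \left(- \frac{281263}{16}\right) = \left(- \frac{335589}{7}\right) \left(- \frac{281263}{16}\right) = \frac{94388768907}{112}$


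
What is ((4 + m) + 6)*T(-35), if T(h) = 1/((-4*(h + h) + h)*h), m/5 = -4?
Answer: 2/1715 ≈ 0.0011662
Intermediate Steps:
m = -20 (m = 5*(-4) = -20)
T(h) = -1/(7*h²) (T(h) = 1/((-8*h + h)*h) = 1/((-7*h)*h) = 1/(-7*h²) = -1/(7*h²))
((4 + m) + 6)*T(-35) = ((4 - 20) + 6)*(-⅐/(-35)²) = (-16 + 6)*(-⅐*1/1225) = -10*(-1/8575) = 2/1715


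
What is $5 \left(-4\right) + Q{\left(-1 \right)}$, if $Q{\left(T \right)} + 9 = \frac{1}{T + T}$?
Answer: $- \frac{59}{2} \approx -29.5$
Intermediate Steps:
$Q{\left(T \right)} = -9 + \frac{1}{2 T}$ ($Q{\left(T \right)} = -9 + \frac{1}{T + T} = -9 + \frac{1}{2 T}$)
$5 \left(-4\right) + Q{\left(-1 \right)} = 5 \left(-4\right) - \left(9 - \frac{1}{2 \left(-1\right)}\right) = -20 + \left(-9 + \frac{1}{2} \left(-1\right)\right) = -20 - \frac{19}{2} = - \frac{59}{2}$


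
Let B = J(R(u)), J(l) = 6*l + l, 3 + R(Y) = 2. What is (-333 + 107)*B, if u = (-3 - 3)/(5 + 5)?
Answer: 1582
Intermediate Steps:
u = -⅗ (u = -6/10 = -6*⅒ = -⅗ ≈ -0.60000)
R(Y) = -1 (R(Y) = -3 + 2 = -1)
J(l) = 7*l
B = -7 (B = 7*(-1) = -7)
(-333 + 107)*B = (-333 + 107)*(-7) = -226*(-7) = 1582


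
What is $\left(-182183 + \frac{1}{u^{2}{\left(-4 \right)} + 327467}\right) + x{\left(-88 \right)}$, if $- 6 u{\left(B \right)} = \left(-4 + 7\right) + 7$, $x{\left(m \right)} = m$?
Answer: $- \frac{537194194779}{2947228} \approx -1.8227 \cdot 10^{5}$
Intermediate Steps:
$u{\left(B \right)} = - \frac{5}{3}$ ($u{\left(B \right)} = - \frac{\left(-4 + 7\right) + 7}{6} = - \frac{3 + 7}{6} = \left(- \frac{1}{6}\right) 10 = - \frac{5}{3}$)
$\left(-182183 + \frac{1}{u^{2}{\left(-4 \right)} + 327467}\right) + x{\left(-88 \right)} = \left(-182183 + \frac{1}{\left(- \frac{5}{3}\right)^{2} + 327467}\right) - 88 = \left(-182183 + \frac{1}{\frac{25}{9} + 327467}\right) - 88 = \left(-182183 + \frac{1}{\frac{2947228}{9}}\right) - 88 = \left(-182183 + \frac{9}{2947228}\right) - 88 = - \frac{536934838715}{2947228} - 88 = - \frac{537194194779}{2947228}$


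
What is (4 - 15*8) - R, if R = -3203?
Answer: 3087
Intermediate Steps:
(4 - 15*8) - R = (4 - 15*8) - 1*(-3203) = (4 - 120) + 3203 = -116 + 3203 = 3087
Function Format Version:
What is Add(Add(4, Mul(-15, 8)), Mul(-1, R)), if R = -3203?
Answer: 3087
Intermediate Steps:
Add(Add(4, Mul(-15, 8)), Mul(-1, R)) = Add(Add(4, Mul(-15, 8)), Mul(-1, -3203)) = Add(Add(4, -120), 3203) = Add(-116, 3203) = 3087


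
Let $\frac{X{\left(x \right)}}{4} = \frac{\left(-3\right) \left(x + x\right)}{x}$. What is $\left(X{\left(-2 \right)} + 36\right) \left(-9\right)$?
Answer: $-108$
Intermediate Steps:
$X{\left(x \right)} = -24$ ($X{\left(x \right)} = 4 \frac{\left(-3\right) \left(x + x\right)}{x} = 4 \frac{\left(-3\right) 2 x}{x} = 4 \frac{\left(-6\right) x}{x} = 4 \left(-6\right) = -24$)
$\left(X{\left(-2 \right)} + 36\right) \left(-9\right) = \left(-24 + 36\right) \left(-9\right) = 12 \left(-9\right) = -108$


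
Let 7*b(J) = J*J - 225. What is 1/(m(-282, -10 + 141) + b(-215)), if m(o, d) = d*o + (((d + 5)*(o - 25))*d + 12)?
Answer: -7/38499094 ≈ -1.8182e-7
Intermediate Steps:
b(J) = -225/7 + J**2/7 (b(J) = (J*J - 225)/7 = (J**2 - 225)/7 = (-225 + J**2)/7 = -225/7 + J**2/7)
m(o, d) = 12 + d*o + d*(-25 + o)*(5 + d) (m(o, d) = d*o + (((5 + d)*(-25 + o))*d + 12) = d*o + (((-25 + o)*(5 + d))*d + 12) = d*o + (d*(-25 + o)*(5 + d) + 12) = d*o + (12 + d*(-25 + o)*(5 + d)) = 12 + d*o + d*(-25 + o)*(5 + d))
1/(m(-282, -10 + 141) + b(-215)) = 1/((12 - 125*(-10 + 141) - 25*(-10 + 141)**2 - 282*(-10 + 141)**2 + 6*(-10 + 141)*(-282)) + (-225/7 + (1/7)*(-215)**2)) = 1/((12 - 125*131 - 25*131**2 - 282*131**2 + 6*131*(-282)) + (-225/7 + (1/7)*46225)) = 1/((12 - 16375 - 25*17161 - 282*17161 - 221652) + (-225/7 + 46225/7)) = 1/((12 - 16375 - 429025 - 4839402 - 221652) + 46000/7) = 1/(-5506442 + 46000/7) = 1/(-38499094/7) = -7/38499094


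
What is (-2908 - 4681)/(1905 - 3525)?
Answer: 7589/1620 ≈ 4.6846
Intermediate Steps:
(-2908 - 4681)/(1905 - 3525) = -7589/(-1620) = -7589*(-1/1620) = 7589/1620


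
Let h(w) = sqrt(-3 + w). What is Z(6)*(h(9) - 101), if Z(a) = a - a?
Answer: 0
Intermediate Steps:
Z(a) = 0
Z(6)*(h(9) - 101) = 0*(sqrt(-3 + 9) - 101) = 0*(sqrt(6) - 101) = 0*(-101 + sqrt(6)) = 0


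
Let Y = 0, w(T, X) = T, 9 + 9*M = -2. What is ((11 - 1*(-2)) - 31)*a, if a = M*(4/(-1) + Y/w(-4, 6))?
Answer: -88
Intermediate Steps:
M = -11/9 (M = -1 + (⅑)*(-2) = -1 - 2/9 = -11/9 ≈ -1.2222)
a = 44/9 (a = -11*(4/(-1) + 0/(-4))/9 = -11*(4*(-1) + 0*(-¼))/9 = -11*(-4 + 0)/9 = -11/9*(-4) = 44/9 ≈ 4.8889)
((11 - 1*(-2)) - 31)*a = ((11 - 1*(-2)) - 31)*(44/9) = ((11 + 2) - 31)*(44/9) = (13 - 31)*(44/9) = -18*44/9 = -88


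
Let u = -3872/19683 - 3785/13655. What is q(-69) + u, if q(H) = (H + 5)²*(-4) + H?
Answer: -884444528132/53754273 ≈ -16453.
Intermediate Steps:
q(H) = H - 4*(5 + H)² (q(H) = (5 + H)²*(-4) + H = -4*(5 + H)² + H = H - 4*(5 + H)²)
u = -25474463/53754273 (u = -3872*1/19683 - 3785*1/13655 = -3872/19683 - 757/2731 = -25474463/53754273 ≈ -0.47391)
q(-69) + u = (-69 - 4*(5 - 69)²) - 25474463/53754273 = (-69 - 4*(-64)²) - 25474463/53754273 = (-69 - 4*4096) - 25474463/53754273 = (-69 - 16384) - 25474463/53754273 = -16453 - 25474463/53754273 = -884444528132/53754273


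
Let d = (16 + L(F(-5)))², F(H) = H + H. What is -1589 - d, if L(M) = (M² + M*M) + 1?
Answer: -48678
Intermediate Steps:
F(H) = 2*H
L(M) = 1 + 2*M² (L(M) = (M² + M²) + 1 = 2*M² + 1 = 1 + 2*M²)
d = 47089 (d = (16 + (1 + 2*(2*(-5))²))² = (16 + (1 + 2*(-10)²))² = (16 + (1 + 2*100))² = (16 + (1 + 200))² = (16 + 201)² = 217² = 47089)
-1589 - d = -1589 - 1*47089 = -1589 - 47089 = -48678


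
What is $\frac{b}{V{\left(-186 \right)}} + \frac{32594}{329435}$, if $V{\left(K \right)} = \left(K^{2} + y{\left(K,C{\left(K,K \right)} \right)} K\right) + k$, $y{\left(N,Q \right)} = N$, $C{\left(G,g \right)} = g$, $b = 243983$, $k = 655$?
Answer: $\frac{82653132723}{23010046445} \approx 3.592$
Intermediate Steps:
$V{\left(K \right)} = 655 + 2 K^{2}$ ($V{\left(K \right)} = \left(K^{2} + K K\right) + 655 = \left(K^{2} + K^{2}\right) + 655 = 2 K^{2} + 655 = 655 + 2 K^{2}$)
$\frac{b}{V{\left(-186 \right)}} + \frac{32594}{329435} = \frac{243983}{655 + 2 \left(-186\right)^{2}} + \frac{32594}{329435} = \frac{243983}{655 + 2 \cdot 34596} + 32594 \cdot \frac{1}{329435} = \frac{243983}{655 + 69192} + \frac{32594}{329435} = \frac{243983}{69847} + \frac{32594}{329435} = \frac{82653132723}{23010046445}$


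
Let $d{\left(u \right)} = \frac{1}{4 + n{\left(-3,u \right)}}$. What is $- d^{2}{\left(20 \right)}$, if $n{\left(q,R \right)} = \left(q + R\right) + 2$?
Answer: $- \frac{1}{529} \approx -0.0018904$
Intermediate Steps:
$n{\left(q,R \right)} = 2 + R + q$ ($n{\left(q,R \right)} = \left(R + q\right) + 2 = 2 + R + q$)
$d{\left(u \right)} = \frac{1}{3 + u}$ ($d{\left(u \right)} = \frac{1}{4 + \left(2 + u - 3\right)} = \frac{1}{4 + \left(-1 + u\right)} = \frac{1}{3 + u}$)
$- d^{2}{\left(20 \right)} = - \left(\frac{1}{3 + 20}\right)^{2} = - \left(\frac{1}{23}\right)^{2} = - \frac{1}{529}$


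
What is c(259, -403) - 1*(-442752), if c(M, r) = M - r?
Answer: 443414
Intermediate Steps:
c(259, -403) - 1*(-442752) = (259 - 1*(-403)) - 1*(-442752) = (259 + 403) + 442752 = 662 + 442752 = 443414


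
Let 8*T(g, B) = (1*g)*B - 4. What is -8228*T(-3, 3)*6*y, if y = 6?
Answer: 481338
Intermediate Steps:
T(g, B) = -½ + B*g/8 (T(g, B) = ((1*g)*B - 4)/8 = (g*B - 4)/8 = (B*g - 4)/8 = (-4 + B*g)/8 = -½ + B*g/8)
-8228*T(-3, 3)*6*y = -8228*(-½ + (⅛)*3*(-3))*6*6 = -8228*(-½ - 9/8)*6*6 = -8228*(-13/8*6)*6 = -(-80223)*6 = -8228*(-117/2) = 481338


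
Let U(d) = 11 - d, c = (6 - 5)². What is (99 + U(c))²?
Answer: 11881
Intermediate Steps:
c = 1 (c = 1² = 1)
(99 + U(c))² = (99 + (11 - 1*1))² = (99 + (11 - 1))² = (99 + 10)² = 109² = 11881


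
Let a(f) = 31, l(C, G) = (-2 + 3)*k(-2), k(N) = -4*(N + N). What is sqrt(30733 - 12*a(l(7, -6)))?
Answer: sqrt(30361) ≈ 174.24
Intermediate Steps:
k(N) = -8*N
l(C, G) = 16 (l(C, G) = (-2 + 3)*(-8*(-2)) = 1*16 = 16)
sqrt(30733 - 12*a(l(7, -6))) = sqrt(30733 - 12*31) = sqrt(30733 - 372) = sqrt(30361)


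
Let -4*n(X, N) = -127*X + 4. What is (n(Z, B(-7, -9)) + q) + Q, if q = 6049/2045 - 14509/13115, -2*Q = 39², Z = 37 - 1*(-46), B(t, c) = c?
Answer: 40243171709/21456140 ≈ 1875.6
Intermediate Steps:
Z = 83 (Z = 37 + 46 = 83)
n(X, N) = -1 + 127*X/4 (n(X, N) = -(-127*X + 4)/4 = -(4 - 127*X)/4 = -1 + 127*X/4)
Q = -1521/2 (Q = -½*39² = -½*1521 = -1521/2 ≈ -760.50)
q = 9932346/5364035 (q = 6049*(1/2045) - 14509*1/13115 = 6049/2045 - 14509/13115 = 9932346/5364035 ≈ 1.8517)
(n(Z, B(-7, -9)) + q) + Q = ((-1 + (127/4)*83) + 9932346/5364035) - 1521/2 = ((-1 + 10541/4) + 9932346/5364035) - 1521/2 = (10537/4 + 9932346/5364035) - 1521/2 = 56560566179/21456140 - 1521/2 = 40243171709/21456140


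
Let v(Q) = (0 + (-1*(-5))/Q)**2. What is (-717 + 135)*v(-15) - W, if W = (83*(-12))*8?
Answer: 23710/3 ≈ 7903.3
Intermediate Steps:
v(Q) = 25/Q**2 (v(Q) = (0 + 5/Q)**2 = (5/Q)**2 = 25/Q**2)
W = -7968 (W = -996*8 = -7968)
(-717 + 135)*v(-15) - W = (-717 + 135)*(25/(-15)**2) - 1*(-7968) = -14550/225 + 7968 = -582*1/9 + 7968 = -194/3 + 7968 = 23710/3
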